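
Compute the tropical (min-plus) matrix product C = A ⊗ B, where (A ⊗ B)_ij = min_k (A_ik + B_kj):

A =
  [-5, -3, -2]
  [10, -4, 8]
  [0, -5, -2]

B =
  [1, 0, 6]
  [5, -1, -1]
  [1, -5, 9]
A ⊗ B =
  [-4, -7, -4]
  [1, -5, -5]
  [-1, -7, -6]

Apply the min-plus product entry-by-entry:
  C[0][0] = min over k of (A[0][0] + B[0][0] = -5 + 1 = -4, A[0][1] + B[1][0] = -3 + 5 = 2, A[0][2] + B[2][0] = -2 + 1 = -1) = -4 (attained at k = 0)
  C[0][1] = min over k of (A[0][0] + B[0][1] = -5 + 0 = -5, A[0][1] + B[1][1] = -3 + -1 = -4, A[0][2] + B[2][1] = -2 + -5 = -7) = -7 (attained at k = 2)
  C[0][2] = min over k of (A[0][0] + B[0][2] = -5 + 6 = 1, A[0][1] + B[1][2] = -3 + -1 = -4, A[0][2] + B[2][2] = -2 + 9 = 7) = -4 (attained at k = 1)
  C[1][0] = min over k of (A[1][0] + B[0][0] = 10 + 1 = 11, A[1][1] + B[1][0] = -4 + 5 = 1, A[1][2] + B[2][0] = 8 + 1 = 9) = 1 (attained at k = 1)
  C[1][1] = min over k of (A[1][0] + B[0][1] = 10 + 0 = 10, A[1][1] + B[1][1] = -4 + -1 = -5, A[1][2] + B[2][1] = 8 + -5 = 3) = -5 (attained at k = 1)
  C[1][2] = min over k of (A[1][0] + B[0][2] = 10 + 6 = 16, A[1][1] + B[1][2] = -4 + -1 = -5, A[1][2] + B[2][2] = 8 + 9 = 17) = -5 (attained at k = 1)
  C[2][0] = min over k of (A[2][0] + B[0][0] = 0 + 1 = 1, A[2][1] + B[1][0] = -5 + 5 = 0, A[2][2] + B[2][0] = -2 + 1 = -1) = -1 (attained at k = 2)
  C[2][1] = min over k of (A[2][0] + B[0][1] = 0 + 0 = 0, A[2][1] + B[1][1] = -5 + -1 = -6, A[2][2] + B[2][1] = -2 + -5 = -7) = -7 (attained at k = 2)
  C[2][2] = min over k of (A[2][0] + B[0][2] = 0 + 6 = 6, A[2][1] + B[1][2] = -5 + -1 = -6, A[2][2] + B[2][2] = -2 + 9 = 7) = -6 (attained at k = 1)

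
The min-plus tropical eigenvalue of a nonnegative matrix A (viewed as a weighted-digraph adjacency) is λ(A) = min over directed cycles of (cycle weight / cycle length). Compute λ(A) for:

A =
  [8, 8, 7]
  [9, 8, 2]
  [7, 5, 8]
λ(A) = 7/2

Enumerate directed cycles and compute their means (weight / length). Sample:
  cycle 0 → 0: weight = 8, length = 1, mean = 8/1 ≈ 8.000
  cycle 1 → 1: weight = 8, length = 1, mean = 8/1 ≈ 8.000
  cycle 2 → 2: weight = 8, length = 1, mean = 8/1 ≈ 8.000
  cycle 0 → 1 → 0: weight = 17, length = 2, mean = 17/2 ≈ 8.500
  cycle 0 → 2 → 0: weight = 14, length = 2, mean = 14/2 ≈ 7.000
  cycle 1 → 0 → 1: weight = 17, length = 2, mean = 17/2 ≈ 8.500
Minimum mean = 3.500, attained e.g. along the cycle 1 → 2 → 1 with weight 7 and length 2. So λ(A) = 7/2 = 7/2.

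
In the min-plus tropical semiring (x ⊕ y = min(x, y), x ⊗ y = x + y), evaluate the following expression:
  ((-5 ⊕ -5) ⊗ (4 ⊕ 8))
((-5 ⊕ -5) ⊗ (4 ⊕ 8)) = -1

Expand innermost to outermost. Recall ⊕ takes the minimum of its arguments and ⊗ takes their sum. Working out the expression ((-5 ⊕ -5) ⊗ (4 ⊕ 8)) gives -1.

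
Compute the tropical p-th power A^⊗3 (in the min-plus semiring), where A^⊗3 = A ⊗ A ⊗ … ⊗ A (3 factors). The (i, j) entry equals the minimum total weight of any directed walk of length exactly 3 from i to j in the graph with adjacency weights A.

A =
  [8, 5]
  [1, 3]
A^⊗3 =
  [9, 11]
  [7, 9]

Each entry (A^⊗3)_ij equals the minimum over all length-3 walks i = v_0 → v_1 → … → v_3 = j of Σ_t A[v_t][v_{t+1}]. For example, for (i, j) = (0, 1) we minimise over 4 possible intermediate vertex sequences; the minimum is 11, attained along the walk 0 → 1 → 0 → 1.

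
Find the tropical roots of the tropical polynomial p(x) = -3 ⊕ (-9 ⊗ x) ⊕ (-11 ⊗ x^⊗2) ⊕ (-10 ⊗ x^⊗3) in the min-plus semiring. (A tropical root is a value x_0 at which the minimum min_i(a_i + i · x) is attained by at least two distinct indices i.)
Roots: {-1, 2, 6}

Each tropical root is a break point of the lower envelope of the lines y = a_i + i · x (there are 4 lines, with slopes 0, 1, ..., 3). Only the lines that attain the minimum somewhere contribute to roots; other lines are dominated. Here the surviving (envelope) indices are i = 3, i = 2, i = 1, i = 0.
Intersections between consecutive envelope lines give the roots: for adjacent envelope indices i < j the intersection is x = (a_i − a_j) / (j − i). Reading off the sorted break points: {-1, 2, 6}.
Verification: at each break x_0, at least two indices attain the minimum of min_i(a_i + i · x_0).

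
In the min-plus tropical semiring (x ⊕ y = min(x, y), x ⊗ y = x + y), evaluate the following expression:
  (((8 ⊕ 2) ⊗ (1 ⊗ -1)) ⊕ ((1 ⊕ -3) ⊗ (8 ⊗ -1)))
(((8 ⊕ 2) ⊗ (1 ⊗ -1)) ⊕ ((1 ⊕ -3) ⊗ (8 ⊗ -1))) = 2

Expand innermost to outermost. Recall ⊕ takes the minimum of its arguments and ⊗ takes their sum. Working out the expression (((8 ⊕ 2) ⊗ (1 ⊗ -1)) ⊕ ((1 ⊕ -3) ⊗ (8 ⊗ -1))) gives 2.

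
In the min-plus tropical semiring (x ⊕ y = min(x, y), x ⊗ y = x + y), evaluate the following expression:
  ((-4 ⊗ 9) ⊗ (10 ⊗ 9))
((-4 ⊗ 9) ⊗ (10 ⊗ 9)) = 24

Expand innermost to outermost. Recall ⊕ takes the minimum of its arguments and ⊗ takes their sum. Working out the expression ((-4 ⊗ 9) ⊗ (10 ⊗ 9)) gives 24.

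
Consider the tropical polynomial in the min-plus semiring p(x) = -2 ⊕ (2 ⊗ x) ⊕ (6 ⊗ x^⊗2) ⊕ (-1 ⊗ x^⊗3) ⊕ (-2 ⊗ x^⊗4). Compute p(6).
p(6) = -2

A tropical monomial a ⊗ x^⊗i evaluates to a + i · x. Evaluating each term at x = 6:
  Term 0 contributes -2 + 0 · 6 = -2
  Term 1 contributes 2 + 1 · 6 = 8
  Term 2 contributes 6 + 2 · 6 = 18
  Term 3 contributes -1 + 3 · 6 = 17
  Term 4 contributes -2 + 4 · 6 = 22
p(6) = ⊕ of these = min[-2, 8, 18, 17, 22] = -2.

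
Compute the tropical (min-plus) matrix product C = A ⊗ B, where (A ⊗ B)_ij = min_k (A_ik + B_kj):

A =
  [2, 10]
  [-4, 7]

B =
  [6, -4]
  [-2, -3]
A ⊗ B =
  [8, -2]
  [2, -8]

Apply the min-plus product entry-by-entry:
  C[0][0] = min over k of (A[0][0] + B[0][0] = 2 + 6 = 8, A[0][1] + B[1][0] = 10 + -2 = 8) = 8 (attained at k = 0)
  C[0][1] = min over k of (A[0][0] + B[0][1] = 2 + -4 = -2, A[0][1] + B[1][1] = 10 + -3 = 7) = -2 (attained at k = 0)
  C[1][0] = min over k of (A[1][0] + B[0][0] = -4 + 6 = 2, A[1][1] + B[1][0] = 7 + -2 = 5) = 2 (attained at k = 0)
  C[1][1] = min over k of (A[1][0] + B[0][1] = -4 + -4 = -8, A[1][1] + B[1][1] = 7 + -3 = 4) = -8 (attained at k = 0)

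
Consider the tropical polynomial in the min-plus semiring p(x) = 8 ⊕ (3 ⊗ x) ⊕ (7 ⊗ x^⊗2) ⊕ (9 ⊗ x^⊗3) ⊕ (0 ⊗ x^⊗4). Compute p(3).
p(3) = 6

A tropical monomial a ⊗ x^⊗i evaluates to a + i · x. Evaluating each term at x = 3:
  Term 0 contributes 8 + 0 · 3 = 8
  Term 1 contributes 3 + 1 · 3 = 6
  Term 2 contributes 7 + 2 · 3 = 13
  Term 3 contributes 9 + 3 · 3 = 18
  Term 4 contributes 0 + 4 · 3 = 12
p(3) = ⊕ of these = min[8, 6, 13, 18, 12] = 6.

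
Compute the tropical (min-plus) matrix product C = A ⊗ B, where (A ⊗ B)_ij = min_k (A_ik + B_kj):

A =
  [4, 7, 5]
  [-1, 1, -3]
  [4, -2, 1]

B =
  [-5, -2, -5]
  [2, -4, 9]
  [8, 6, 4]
A ⊗ B =
  [-1, 2, -1]
  [-6, -3, -6]
  [-1, -6, -1]

Apply the min-plus product entry-by-entry:
  C[0][0] = min over k of (A[0][0] + B[0][0] = 4 + -5 = -1, A[0][1] + B[1][0] = 7 + 2 = 9, A[0][2] + B[2][0] = 5 + 8 = 13) = -1 (attained at k = 0)
  C[0][1] = min over k of (A[0][0] + B[0][1] = 4 + -2 = 2, A[0][1] + B[1][1] = 7 + -4 = 3, A[0][2] + B[2][1] = 5 + 6 = 11) = 2 (attained at k = 0)
  C[0][2] = min over k of (A[0][0] + B[0][2] = 4 + -5 = -1, A[0][1] + B[1][2] = 7 + 9 = 16, A[0][2] + B[2][2] = 5 + 4 = 9) = -1 (attained at k = 0)
  C[1][0] = min over k of (A[1][0] + B[0][0] = -1 + -5 = -6, A[1][1] + B[1][0] = 1 + 2 = 3, A[1][2] + B[2][0] = -3 + 8 = 5) = -6 (attained at k = 0)
  C[1][1] = min over k of (A[1][0] + B[0][1] = -1 + -2 = -3, A[1][1] + B[1][1] = 1 + -4 = -3, A[1][2] + B[2][1] = -3 + 6 = 3) = -3 (attained at k = 0)
  C[1][2] = min over k of (A[1][0] + B[0][2] = -1 + -5 = -6, A[1][1] + B[1][2] = 1 + 9 = 10, A[1][2] + B[2][2] = -3 + 4 = 1) = -6 (attained at k = 0)
  C[2][0] = min over k of (A[2][0] + B[0][0] = 4 + -5 = -1, A[2][1] + B[1][0] = -2 + 2 = 0, A[2][2] + B[2][0] = 1 + 8 = 9) = -1 (attained at k = 0)
  C[2][1] = min over k of (A[2][0] + B[0][1] = 4 + -2 = 2, A[2][1] + B[1][1] = -2 + -4 = -6, A[2][2] + B[2][1] = 1 + 6 = 7) = -6 (attained at k = 1)
  C[2][2] = min over k of (A[2][0] + B[0][2] = 4 + -5 = -1, A[2][1] + B[1][2] = -2 + 9 = 7, A[2][2] + B[2][2] = 1 + 4 = 5) = -1 (attained at k = 0)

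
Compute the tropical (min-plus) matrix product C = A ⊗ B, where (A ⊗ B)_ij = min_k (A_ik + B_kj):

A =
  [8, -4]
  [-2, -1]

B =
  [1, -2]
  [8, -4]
A ⊗ B =
  [4, -8]
  [-1, -5]

Apply the min-plus product entry-by-entry:
  C[0][0] = min over k of (A[0][0] + B[0][0] = 8 + 1 = 9, A[0][1] + B[1][0] = -4 + 8 = 4) = 4 (attained at k = 1)
  C[0][1] = min over k of (A[0][0] + B[0][1] = 8 + -2 = 6, A[0][1] + B[1][1] = -4 + -4 = -8) = -8 (attained at k = 1)
  C[1][0] = min over k of (A[1][0] + B[0][0] = -2 + 1 = -1, A[1][1] + B[1][0] = -1 + 8 = 7) = -1 (attained at k = 0)
  C[1][1] = min over k of (A[1][0] + B[0][1] = -2 + -2 = -4, A[1][1] + B[1][1] = -1 + -4 = -5) = -5 (attained at k = 1)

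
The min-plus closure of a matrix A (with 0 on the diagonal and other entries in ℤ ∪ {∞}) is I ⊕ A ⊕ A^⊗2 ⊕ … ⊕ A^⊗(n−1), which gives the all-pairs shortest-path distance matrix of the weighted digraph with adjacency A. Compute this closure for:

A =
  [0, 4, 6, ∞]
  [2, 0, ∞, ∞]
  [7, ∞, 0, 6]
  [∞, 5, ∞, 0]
Closure =
  [0, 4, 6, 12]
  [2, 0, 8, 14]
  [7, 11, 0, 6]
  [7, 5, 13, 0]

This is the Floyd-Warshall all-pairs shortest-path computation. For each intermediate vertex k = 0, 1, …, 3, update dist[i][j] ← min(dist[i][j], dist[i][k] + dist[k][j]). The final matrix gives, for each (i, j), the minimum total weight of any directed path from i to j (possibly empty when i = j).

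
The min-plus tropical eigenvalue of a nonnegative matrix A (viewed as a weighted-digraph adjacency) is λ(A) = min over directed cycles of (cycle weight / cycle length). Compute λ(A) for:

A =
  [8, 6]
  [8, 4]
λ(A) = 4

Enumerate directed cycles and compute their means (weight / length). Sample:
  cycle 0 → 0: weight = 8, length = 1, mean = 8/1 ≈ 8.000
  cycle 1 → 1: weight = 4, length = 1, mean = 4/1 ≈ 4.000
  cycle 0 → 1 → 0: weight = 14, length = 2, mean = 14/2 ≈ 7.000
  cycle 1 → 0 → 1: weight = 14, length = 2, mean = 14/2 ≈ 7.000
Minimum mean = 4.000, attained e.g. along the cycle 1 → 1 with weight 4 and length 1. So λ(A) = 4/1 = 4.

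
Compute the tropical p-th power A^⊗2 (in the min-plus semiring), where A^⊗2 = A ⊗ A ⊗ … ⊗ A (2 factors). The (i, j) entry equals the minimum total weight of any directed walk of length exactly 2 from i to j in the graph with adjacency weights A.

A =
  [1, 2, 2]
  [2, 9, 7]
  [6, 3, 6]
A^⊗2 =
  [2, 3, 3]
  [3, 4, 4]
  [5, 8, 8]

Each entry (A^⊗2)_ij equals the minimum over all length-2 walks i = v_0 → v_1 → … → v_2 = j of Σ_t A[v_t][v_{t+1}]. For example, for (i, j) = (0, 2) we minimise over 3 possible intermediate vertex sequences; the minimum is 3, attained along the walk 0 → 0 → 2.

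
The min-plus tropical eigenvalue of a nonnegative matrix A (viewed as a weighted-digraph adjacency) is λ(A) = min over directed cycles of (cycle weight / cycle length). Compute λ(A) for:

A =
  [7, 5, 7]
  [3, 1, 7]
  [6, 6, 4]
λ(A) = 1

Enumerate directed cycles and compute their means (weight / length). Sample:
  cycle 0 → 0: weight = 7, length = 1, mean = 7/1 ≈ 7.000
  cycle 1 → 1: weight = 1, length = 1, mean = 1/1 ≈ 1.000
  cycle 2 → 2: weight = 4, length = 1, mean = 4/1 ≈ 4.000
  cycle 0 → 1 → 0: weight = 8, length = 2, mean = 8/2 ≈ 4.000
  cycle 0 → 2 → 0: weight = 13, length = 2, mean = 13/2 ≈ 6.500
  cycle 1 → 0 → 1: weight = 8, length = 2, mean = 8/2 ≈ 4.000
Minimum mean = 1.000, attained e.g. along the cycle 1 → 1 with weight 1 and length 1. So λ(A) = 1/1 = 1.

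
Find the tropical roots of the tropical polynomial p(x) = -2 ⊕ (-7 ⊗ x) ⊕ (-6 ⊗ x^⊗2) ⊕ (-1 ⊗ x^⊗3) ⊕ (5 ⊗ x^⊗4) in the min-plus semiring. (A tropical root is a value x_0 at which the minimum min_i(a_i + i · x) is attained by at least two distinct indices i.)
Roots: {-6, -5, -1, 5}

Each tropical root is a break point of the lower envelope of the lines y = a_i + i · x (there are 5 lines, with slopes 0, 1, ..., 4). Only the lines that attain the minimum somewhere contribute to roots; other lines are dominated. Here the surviving (envelope) indices are i = 4, i = 3, i = 2, i = 1, i = 0.
Intersections between consecutive envelope lines give the roots: for adjacent envelope indices i < j the intersection is x = (a_i − a_j) / (j − i). Reading off the sorted break points: {-6, -5, -1, 5}.
Verification: at each break x_0, at least two indices attain the minimum of min_i(a_i + i · x_0).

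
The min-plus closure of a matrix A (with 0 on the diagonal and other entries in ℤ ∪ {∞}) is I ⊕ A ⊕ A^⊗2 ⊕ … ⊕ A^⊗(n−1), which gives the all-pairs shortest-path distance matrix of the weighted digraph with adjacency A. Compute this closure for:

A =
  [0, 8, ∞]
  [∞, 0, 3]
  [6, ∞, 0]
Closure =
  [0, 8, 11]
  [9, 0, 3]
  [6, 14, 0]

This is the Floyd-Warshall all-pairs shortest-path computation. For each intermediate vertex k = 0, 1, …, 2, update dist[i][j] ← min(dist[i][j], dist[i][k] + dist[k][j]). The final matrix gives, for each (i, j), the minimum total weight of any directed path from i to j (possibly empty when i = j).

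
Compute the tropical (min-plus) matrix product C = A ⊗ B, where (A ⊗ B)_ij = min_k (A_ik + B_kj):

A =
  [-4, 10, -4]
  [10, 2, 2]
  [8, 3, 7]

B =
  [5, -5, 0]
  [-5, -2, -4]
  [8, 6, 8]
A ⊗ B =
  [1, -9, -4]
  [-3, 0, -2]
  [-2, 1, -1]

Apply the min-plus product entry-by-entry:
  C[0][0] = min over k of (A[0][0] + B[0][0] = -4 + 5 = 1, A[0][1] + B[1][0] = 10 + -5 = 5, A[0][2] + B[2][0] = -4 + 8 = 4) = 1 (attained at k = 0)
  C[0][1] = min over k of (A[0][0] + B[0][1] = -4 + -5 = -9, A[0][1] + B[1][1] = 10 + -2 = 8, A[0][2] + B[2][1] = -4 + 6 = 2) = -9 (attained at k = 0)
  C[0][2] = min over k of (A[0][0] + B[0][2] = -4 + 0 = -4, A[0][1] + B[1][2] = 10 + -4 = 6, A[0][2] + B[2][2] = -4 + 8 = 4) = -4 (attained at k = 0)
  C[1][0] = min over k of (A[1][0] + B[0][0] = 10 + 5 = 15, A[1][1] + B[1][0] = 2 + -5 = -3, A[1][2] + B[2][0] = 2 + 8 = 10) = -3 (attained at k = 1)
  C[1][1] = min over k of (A[1][0] + B[0][1] = 10 + -5 = 5, A[1][1] + B[1][1] = 2 + -2 = 0, A[1][2] + B[2][1] = 2 + 6 = 8) = 0 (attained at k = 1)
  C[1][2] = min over k of (A[1][0] + B[0][2] = 10 + 0 = 10, A[1][1] + B[1][2] = 2 + -4 = -2, A[1][2] + B[2][2] = 2 + 8 = 10) = -2 (attained at k = 1)
  C[2][0] = min over k of (A[2][0] + B[0][0] = 8 + 5 = 13, A[2][1] + B[1][0] = 3 + -5 = -2, A[2][2] + B[2][0] = 7 + 8 = 15) = -2 (attained at k = 1)
  C[2][1] = min over k of (A[2][0] + B[0][1] = 8 + -5 = 3, A[2][1] + B[1][1] = 3 + -2 = 1, A[2][2] + B[2][1] = 7 + 6 = 13) = 1 (attained at k = 1)
  C[2][2] = min over k of (A[2][0] + B[0][2] = 8 + 0 = 8, A[2][1] + B[1][2] = 3 + -4 = -1, A[2][2] + B[2][2] = 7 + 8 = 15) = -1 (attained at k = 1)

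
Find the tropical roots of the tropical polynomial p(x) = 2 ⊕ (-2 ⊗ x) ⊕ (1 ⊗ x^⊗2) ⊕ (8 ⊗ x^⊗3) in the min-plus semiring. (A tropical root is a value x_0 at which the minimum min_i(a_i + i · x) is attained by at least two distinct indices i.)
Roots: {-7, -3, 4}

Each tropical root is a break point of the lower envelope of the lines y = a_i + i · x (there are 4 lines, with slopes 0, 1, ..., 3). Only the lines that attain the minimum somewhere contribute to roots; other lines are dominated. Here the surviving (envelope) indices are i = 3, i = 2, i = 1, i = 0.
Intersections between consecutive envelope lines give the roots: for adjacent envelope indices i < j the intersection is x = (a_i − a_j) / (j − i). Reading off the sorted break points: {-7, -3, 4}.
Verification: at each break x_0, at least two indices attain the minimum of min_i(a_i + i · x_0).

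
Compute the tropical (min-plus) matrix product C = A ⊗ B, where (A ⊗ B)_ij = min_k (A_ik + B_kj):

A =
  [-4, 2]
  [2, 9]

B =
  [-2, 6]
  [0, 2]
A ⊗ B =
  [-6, 2]
  [0, 8]

Apply the min-plus product entry-by-entry:
  C[0][0] = min over k of (A[0][0] + B[0][0] = -4 + -2 = -6, A[0][1] + B[1][0] = 2 + 0 = 2) = -6 (attained at k = 0)
  C[0][1] = min over k of (A[0][0] + B[0][1] = -4 + 6 = 2, A[0][1] + B[1][1] = 2 + 2 = 4) = 2 (attained at k = 0)
  C[1][0] = min over k of (A[1][0] + B[0][0] = 2 + -2 = 0, A[1][1] + B[1][0] = 9 + 0 = 9) = 0 (attained at k = 0)
  C[1][1] = min over k of (A[1][0] + B[0][1] = 2 + 6 = 8, A[1][1] + B[1][1] = 9 + 2 = 11) = 8 (attained at k = 0)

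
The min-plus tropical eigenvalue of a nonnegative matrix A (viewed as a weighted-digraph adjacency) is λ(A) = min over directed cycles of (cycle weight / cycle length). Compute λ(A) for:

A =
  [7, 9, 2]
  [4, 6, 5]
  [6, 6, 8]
λ(A) = 4

Enumerate directed cycles and compute their means (weight / length). Sample:
  cycle 0 → 0: weight = 7, length = 1, mean = 7/1 ≈ 7.000
  cycle 1 → 1: weight = 6, length = 1, mean = 6/1 ≈ 6.000
  cycle 2 → 2: weight = 8, length = 1, mean = 8/1 ≈ 8.000
  cycle 0 → 1 → 0: weight = 13, length = 2, mean = 13/2 ≈ 6.500
  cycle 0 → 2 → 0: weight = 8, length = 2, mean = 8/2 ≈ 4.000
  cycle 1 → 0 → 1: weight = 13, length = 2, mean = 13/2 ≈ 6.500
Minimum mean = 4.000, attained e.g. along the cycle 0 → 2 → 0 with weight 8 and length 2. So λ(A) = 8/2 = 4.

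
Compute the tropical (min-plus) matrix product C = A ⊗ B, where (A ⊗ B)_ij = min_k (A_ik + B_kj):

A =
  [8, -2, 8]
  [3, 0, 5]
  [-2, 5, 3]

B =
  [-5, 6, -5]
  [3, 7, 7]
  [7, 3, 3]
A ⊗ B =
  [1, 5, 3]
  [-2, 7, -2]
  [-7, 4, -7]

Apply the min-plus product entry-by-entry:
  C[0][0] = min over k of (A[0][0] + B[0][0] = 8 + -5 = 3, A[0][1] + B[1][0] = -2 + 3 = 1, A[0][2] + B[2][0] = 8 + 7 = 15) = 1 (attained at k = 1)
  C[0][1] = min over k of (A[0][0] + B[0][1] = 8 + 6 = 14, A[0][1] + B[1][1] = -2 + 7 = 5, A[0][2] + B[2][1] = 8 + 3 = 11) = 5 (attained at k = 1)
  C[0][2] = min over k of (A[0][0] + B[0][2] = 8 + -5 = 3, A[0][1] + B[1][2] = -2 + 7 = 5, A[0][2] + B[2][2] = 8 + 3 = 11) = 3 (attained at k = 0)
  C[1][0] = min over k of (A[1][0] + B[0][0] = 3 + -5 = -2, A[1][1] + B[1][0] = 0 + 3 = 3, A[1][2] + B[2][0] = 5 + 7 = 12) = -2 (attained at k = 0)
  C[1][1] = min over k of (A[1][0] + B[0][1] = 3 + 6 = 9, A[1][1] + B[1][1] = 0 + 7 = 7, A[1][2] + B[2][1] = 5 + 3 = 8) = 7 (attained at k = 1)
  C[1][2] = min over k of (A[1][0] + B[0][2] = 3 + -5 = -2, A[1][1] + B[1][2] = 0 + 7 = 7, A[1][2] + B[2][2] = 5 + 3 = 8) = -2 (attained at k = 0)
  C[2][0] = min over k of (A[2][0] + B[0][0] = -2 + -5 = -7, A[2][1] + B[1][0] = 5 + 3 = 8, A[2][2] + B[2][0] = 3 + 7 = 10) = -7 (attained at k = 0)
  C[2][1] = min over k of (A[2][0] + B[0][1] = -2 + 6 = 4, A[2][1] + B[1][1] = 5 + 7 = 12, A[2][2] + B[2][1] = 3 + 3 = 6) = 4 (attained at k = 0)
  C[2][2] = min over k of (A[2][0] + B[0][2] = -2 + -5 = -7, A[2][1] + B[1][2] = 5 + 7 = 12, A[2][2] + B[2][2] = 3 + 3 = 6) = -7 (attained at k = 0)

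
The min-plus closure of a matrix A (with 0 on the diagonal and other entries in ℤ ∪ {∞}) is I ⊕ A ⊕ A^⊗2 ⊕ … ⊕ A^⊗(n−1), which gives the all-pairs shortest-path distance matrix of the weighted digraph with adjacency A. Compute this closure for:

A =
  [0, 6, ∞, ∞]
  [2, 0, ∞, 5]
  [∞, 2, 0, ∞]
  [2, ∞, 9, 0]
Closure =
  [0, 6, 20, 11]
  [2, 0, 14, 5]
  [4, 2, 0, 7]
  [2, 8, 9, 0]

This is the Floyd-Warshall all-pairs shortest-path computation. For each intermediate vertex k = 0, 1, …, 3, update dist[i][j] ← min(dist[i][j], dist[i][k] + dist[k][j]). The final matrix gives, for each (i, j), the minimum total weight of any directed path from i to j (possibly empty when i = j).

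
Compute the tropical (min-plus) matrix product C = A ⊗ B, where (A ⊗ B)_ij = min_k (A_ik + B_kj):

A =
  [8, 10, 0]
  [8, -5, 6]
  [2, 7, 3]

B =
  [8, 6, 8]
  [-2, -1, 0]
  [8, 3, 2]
A ⊗ B =
  [8, 3, 2]
  [-7, -6, -5]
  [5, 6, 5]

Apply the min-plus product entry-by-entry:
  C[0][0] = min over k of (A[0][0] + B[0][0] = 8 + 8 = 16, A[0][1] + B[1][0] = 10 + -2 = 8, A[0][2] + B[2][0] = 0 + 8 = 8) = 8 (attained at k = 1)
  C[0][1] = min over k of (A[0][0] + B[0][1] = 8 + 6 = 14, A[0][1] + B[1][1] = 10 + -1 = 9, A[0][2] + B[2][1] = 0 + 3 = 3) = 3 (attained at k = 2)
  C[0][2] = min over k of (A[0][0] + B[0][2] = 8 + 8 = 16, A[0][1] + B[1][2] = 10 + 0 = 10, A[0][2] + B[2][2] = 0 + 2 = 2) = 2 (attained at k = 2)
  C[1][0] = min over k of (A[1][0] + B[0][0] = 8 + 8 = 16, A[1][1] + B[1][0] = -5 + -2 = -7, A[1][2] + B[2][0] = 6 + 8 = 14) = -7 (attained at k = 1)
  C[1][1] = min over k of (A[1][0] + B[0][1] = 8 + 6 = 14, A[1][1] + B[1][1] = -5 + -1 = -6, A[1][2] + B[2][1] = 6 + 3 = 9) = -6 (attained at k = 1)
  C[1][2] = min over k of (A[1][0] + B[0][2] = 8 + 8 = 16, A[1][1] + B[1][2] = -5 + 0 = -5, A[1][2] + B[2][2] = 6 + 2 = 8) = -5 (attained at k = 1)
  C[2][0] = min over k of (A[2][0] + B[0][0] = 2 + 8 = 10, A[2][1] + B[1][0] = 7 + -2 = 5, A[2][2] + B[2][0] = 3 + 8 = 11) = 5 (attained at k = 1)
  C[2][1] = min over k of (A[2][0] + B[0][1] = 2 + 6 = 8, A[2][1] + B[1][1] = 7 + -1 = 6, A[2][2] + B[2][1] = 3 + 3 = 6) = 6 (attained at k = 1)
  C[2][2] = min over k of (A[2][0] + B[0][2] = 2 + 8 = 10, A[2][1] + B[1][2] = 7 + 0 = 7, A[2][2] + B[2][2] = 3 + 2 = 5) = 5 (attained at k = 2)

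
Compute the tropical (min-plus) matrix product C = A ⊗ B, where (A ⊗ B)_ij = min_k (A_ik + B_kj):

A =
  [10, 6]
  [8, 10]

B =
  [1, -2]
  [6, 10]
A ⊗ B =
  [11, 8]
  [9, 6]

Apply the min-plus product entry-by-entry:
  C[0][0] = min over k of (A[0][0] + B[0][0] = 10 + 1 = 11, A[0][1] + B[1][0] = 6 + 6 = 12) = 11 (attained at k = 0)
  C[0][1] = min over k of (A[0][0] + B[0][1] = 10 + -2 = 8, A[0][1] + B[1][1] = 6 + 10 = 16) = 8 (attained at k = 0)
  C[1][0] = min over k of (A[1][0] + B[0][0] = 8 + 1 = 9, A[1][1] + B[1][0] = 10 + 6 = 16) = 9 (attained at k = 0)
  C[1][1] = min over k of (A[1][0] + B[0][1] = 8 + -2 = 6, A[1][1] + B[1][1] = 10 + 10 = 20) = 6 (attained at k = 0)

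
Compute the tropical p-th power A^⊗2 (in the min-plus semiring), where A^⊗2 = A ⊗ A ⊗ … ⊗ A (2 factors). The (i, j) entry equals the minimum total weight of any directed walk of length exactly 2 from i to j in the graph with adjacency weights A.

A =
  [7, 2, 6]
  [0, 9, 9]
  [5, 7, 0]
A^⊗2 =
  [2, 9, 6]
  [7, 2, 6]
  [5, 7, 0]

Each entry (A^⊗2)_ij equals the minimum over all length-2 walks i = v_0 → v_1 → … → v_2 = j of Σ_t A[v_t][v_{t+1}]. For example, for (i, j) = (0, 2) we minimise over 3 possible intermediate vertex sequences; the minimum is 6, attained along the walk 0 → 2 → 2.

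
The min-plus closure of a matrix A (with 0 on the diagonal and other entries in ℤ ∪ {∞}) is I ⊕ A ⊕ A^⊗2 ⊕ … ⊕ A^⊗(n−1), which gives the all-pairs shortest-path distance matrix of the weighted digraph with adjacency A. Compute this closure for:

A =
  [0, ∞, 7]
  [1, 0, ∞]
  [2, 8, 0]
Closure =
  [0, 15, 7]
  [1, 0, 8]
  [2, 8, 0]

This is the Floyd-Warshall all-pairs shortest-path computation. For each intermediate vertex k = 0, 1, …, 2, update dist[i][j] ← min(dist[i][j], dist[i][k] + dist[k][j]). The final matrix gives, for each (i, j), the minimum total weight of any directed path from i to j (possibly empty when i = j).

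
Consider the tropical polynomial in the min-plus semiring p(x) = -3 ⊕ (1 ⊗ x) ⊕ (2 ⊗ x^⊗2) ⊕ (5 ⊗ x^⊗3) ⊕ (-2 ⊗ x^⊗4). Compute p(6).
p(6) = -3

A tropical monomial a ⊗ x^⊗i evaluates to a + i · x. Evaluating each term at x = 6:
  Term 0 contributes -3 + 0 · 6 = -3
  Term 1 contributes 1 + 1 · 6 = 7
  Term 2 contributes 2 + 2 · 6 = 14
  Term 3 contributes 5 + 3 · 6 = 23
  Term 4 contributes -2 + 4 · 6 = 22
p(6) = ⊕ of these = min[-3, 7, 14, 23, 22] = -3.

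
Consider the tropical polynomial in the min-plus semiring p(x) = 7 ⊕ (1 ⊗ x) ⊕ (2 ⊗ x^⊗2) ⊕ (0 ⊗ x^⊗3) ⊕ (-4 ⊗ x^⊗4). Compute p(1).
p(1) = 0

A tropical monomial a ⊗ x^⊗i evaluates to a + i · x. Evaluating each term at x = 1:
  Term 0 contributes 7 + 0 · 1 = 7
  Term 1 contributes 1 + 1 · 1 = 2
  Term 2 contributes 2 + 2 · 1 = 4
  Term 3 contributes 0 + 3 · 1 = 3
  Term 4 contributes -4 + 4 · 1 = 0
p(1) = ⊕ of these = min[7, 2, 4, 3, 0] = 0.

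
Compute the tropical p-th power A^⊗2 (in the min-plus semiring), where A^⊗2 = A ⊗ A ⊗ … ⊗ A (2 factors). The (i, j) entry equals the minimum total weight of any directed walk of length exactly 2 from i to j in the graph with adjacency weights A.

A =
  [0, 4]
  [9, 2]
A^⊗2 =
  [0, 4]
  [9, 4]

Each entry (A^⊗2)_ij equals the minimum over all length-2 walks i = v_0 → v_1 → … → v_2 = j of Σ_t A[v_t][v_{t+1}]. For example, for (i, j) = (0, 1) we minimise over 2 possible intermediate vertex sequences; the minimum is 4, attained along the walk 0 → 0 → 1.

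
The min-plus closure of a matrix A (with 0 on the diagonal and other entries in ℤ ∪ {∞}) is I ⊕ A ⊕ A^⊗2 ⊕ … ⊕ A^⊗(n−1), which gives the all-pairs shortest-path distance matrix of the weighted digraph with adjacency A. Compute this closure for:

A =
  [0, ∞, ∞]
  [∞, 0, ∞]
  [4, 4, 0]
Closure =
  [0, ∞, ∞]
  [∞, 0, ∞]
  [4, 4, 0]

This is the Floyd-Warshall all-pairs shortest-path computation. For each intermediate vertex k = 0, 1, …, 2, update dist[i][j] ← min(dist[i][j], dist[i][k] + dist[k][j]). The final matrix gives, for each (i, j), the minimum total weight of any directed path from i to j (possibly empty when i = j).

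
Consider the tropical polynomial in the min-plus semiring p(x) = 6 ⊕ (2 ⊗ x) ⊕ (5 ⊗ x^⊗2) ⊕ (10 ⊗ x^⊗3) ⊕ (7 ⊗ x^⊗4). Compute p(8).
p(8) = 6

A tropical monomial a ⊗ x^⊗i evaluates to a + i · x. Evaluating each term at x = 8:
  Term 0 contributes 6 + 0 · 8 = 6
  Term 1 contributes 2 + 1 · 8 = 10
  Term 2 contributes 5 + 2 · 8 = 21
  Term 3 contributes 10 + 3 · 8 = 34
  Term 4 contributes 7 + 4 · 8 = 39
p(8) = ⊕ of these = min[6, 10, 21, 34, 39] = 6.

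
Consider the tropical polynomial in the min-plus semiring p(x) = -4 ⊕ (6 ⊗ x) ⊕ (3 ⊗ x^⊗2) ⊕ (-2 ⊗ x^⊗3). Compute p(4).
p(4) = -4

A tropical monomial a ⊗ x^⊗i evaluates to a + i · x. Evaluating each term at x = 4:
  Term 0 contributes -4 + 0 · 4 = -4
  Term 1 contributes 6 + 1 · 4 = 10
  Term 2 contributes 3 + 2 · 4 = 11
  Term 3 contributes -2 + 3 · 4 = 10
p(4) = ⊕ of these = min[-4, 10, 11, 10] = -4.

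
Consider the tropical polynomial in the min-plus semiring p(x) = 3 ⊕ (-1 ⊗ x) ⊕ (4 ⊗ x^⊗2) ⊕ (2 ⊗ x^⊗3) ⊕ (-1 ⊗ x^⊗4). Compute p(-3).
p(-3) = -13

A tropical monomial a ⊗ x^⊗i evaluates to a + i · x. Evaluating each term at x = -3:
  Term 0 contributes 3 + 0 · -3 = 3
  Term 1 contributes -1 + 1 · -3 = -4
  Term 2 contributes 4 + 2 · -3 = -2
  Term 3 contributes 2 + 3 · -3 = -7
  Term 4 contributes -1 + 4 · -3 = -13
p(-3) = ⊕ of these = min[3, -4, -2, -7, -13] = -13.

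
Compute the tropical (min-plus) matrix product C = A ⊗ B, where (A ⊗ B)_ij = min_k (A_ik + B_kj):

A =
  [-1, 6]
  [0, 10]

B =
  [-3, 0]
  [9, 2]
A ⊗ B =
  [-4, -1]
  [-3, 0]

Apply the min-plus product entry-by-entry:
  C[0][0] = min over k of (A[0][0] + B[0][0] = -1 + -3 = -4, A[0][1] + B[1][0] = 6 + 9 = 15) = -4 (attained at k = 0)
  C[0][1] = min over k of (A[0][0] + B[0][1] = -1 + 0 = -1, A[0][1] + B[1][1] = 6 + 2 = 8) = -1 (attained at k = 0)
  C[1][0] = min over k of (A[1][0] + B[0][0] = 0 + -3 = -3, A[1][1] + B[1][0] = 10 + 9 = 19) = -3 (attained at k = 0)
  C[1][1] = min over k of (A[1][0] + B[0][1] = 0 + 0 = 0, A[1][1] + B[1][1] = 10 + 2 = 12) = 0 (attained at k = 0)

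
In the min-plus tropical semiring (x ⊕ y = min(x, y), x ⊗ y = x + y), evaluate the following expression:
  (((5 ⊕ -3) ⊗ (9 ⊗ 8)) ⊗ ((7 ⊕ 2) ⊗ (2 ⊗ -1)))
(((5 ⊕ -3) ⊗ (9 ⊗ 8)) ⊗ ((7 ⊕ 2) ⊗ (2 ⊗ -1))) = 17

Expand innermost to outermost. Recall ⊕ takes the minimum of its arguments and ⊗ takes their sum. Working out the expression (((5 ⊕ -3) ⊗ (9 ⊗ 8)) ⊗ ((7 ⊕ 2) ⊗ (2 ⊗ -1))) gives 17.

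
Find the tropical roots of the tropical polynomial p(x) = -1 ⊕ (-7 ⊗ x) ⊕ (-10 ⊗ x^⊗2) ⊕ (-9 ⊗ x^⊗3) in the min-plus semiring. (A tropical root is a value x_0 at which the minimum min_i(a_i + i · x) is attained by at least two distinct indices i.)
Roots: {-1, 3, 6}

Each tropical root is a break point of the lower envelope of the lines y = a_i + i · x (there are 4 lines, with slopes 0, 1, ..., 3). Only the lines that attain the minimum somewhere contribute to roots; other lines are dominated. Here the surviving (envelope) indices are i = 3, i = 2, i = 1, i = 0.
Intersections between consecutive envelope lines give the roots: for adjacent envelope indices i < j the intersection is x = (a_i − a_j) / (j − i). Reading off the sorted break points: {-1, 3, 6}.
Verification: at each break x_0, at least two indices attain the minimum of min_i(a_i + i · x_0).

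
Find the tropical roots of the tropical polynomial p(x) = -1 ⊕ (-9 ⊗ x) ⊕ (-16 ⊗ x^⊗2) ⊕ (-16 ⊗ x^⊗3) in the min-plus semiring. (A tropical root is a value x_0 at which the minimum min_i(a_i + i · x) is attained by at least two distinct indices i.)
Roots: {0, 7, 8}

Each tropical root is a break point of the lower envelope of the lines y = a_i + i · x (there are 4 lines, with slopes 0, 1, ..., 3). Only the lines that attain the minimum somewhere contribute to roots; other lines are dominated. Here the surviving (envelope) indices are i = 3, i = 2, i = 1, i = 0.
Intersections between consecutive envelope lines give the roots: for adjacent envelope indices i < j the intersection is x = (a_i − a_j) / (j − i). Reading off the sorted break points: {0, 7, 8}.
Verification: at each break x_0, at least two indices attain the minimum of min_i(a_i + i · x_0).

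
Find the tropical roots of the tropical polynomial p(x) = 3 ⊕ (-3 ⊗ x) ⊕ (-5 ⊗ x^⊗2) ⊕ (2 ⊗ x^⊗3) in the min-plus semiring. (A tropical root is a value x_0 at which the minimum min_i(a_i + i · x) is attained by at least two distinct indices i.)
Roots: {-7, 2, 6}

Each tropical root is a break point of the lower envelope of the lines y = a_i + i · x (there are 4 lines, with slopes 0, 1, ..., 3). Only the lines that attain the minimum somewhere contribute to roots; other lines are dominated. Here the surviving (envelope) indices are i = 3, i = 2, i = 1, i = 0.
Intersections between consecutive envelope lines give the roots: for adjacent envelope indices i < j the intersection is x = (a_i − a_j) / (j − i). Reading off the sorted break points: {-7, 2, 6}.
Verification: at each break x_0, at least two indices attain the minimum of min_i(a_i + i · x_0).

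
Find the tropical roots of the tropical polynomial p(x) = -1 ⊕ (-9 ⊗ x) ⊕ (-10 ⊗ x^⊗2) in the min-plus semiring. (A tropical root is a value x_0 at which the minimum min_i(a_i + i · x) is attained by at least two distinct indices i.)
Roots: {1, 8}

Each tropical root is a break point of the lower envelope of the lines y = a_i + i · x (there are 3 lines, with slopes 0, 1, ..., 2). Only the lines that attain the minimum somewhere contribute to roots; other lines are dominated. Here the surviving (envelope) indices are i = 2, i = 1, i = 0.
Intersections between consecutive envelope lines give the roots: for adjacent envelope indices i < j the intersection is x = (a_i − a_j) / (j − i). Reading off the sorted break points: {1, 8}.
Verification: at each break x_0, at least two indices attain the minimum of min_i(a_i + i · x_0).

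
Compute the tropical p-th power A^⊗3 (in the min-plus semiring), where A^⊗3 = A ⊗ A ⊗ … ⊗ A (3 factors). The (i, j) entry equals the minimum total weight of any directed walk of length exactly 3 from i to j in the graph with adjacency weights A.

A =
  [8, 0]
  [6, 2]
A^⊗3 =
  [8, 4]
  [10, 6]

Each entry (A^⊗3)_ij equals the minimum over all length-3 walks i = v_0 → v_1 → … → v_3 = j of Σ_t A[v_t][v_{t+1}]. For example, for (i, j) = (0, 1) we minimise over 4 possible intermediate vertex sequences; the minimum is 4, attained along the walk 0 → 1 → 1 → 1.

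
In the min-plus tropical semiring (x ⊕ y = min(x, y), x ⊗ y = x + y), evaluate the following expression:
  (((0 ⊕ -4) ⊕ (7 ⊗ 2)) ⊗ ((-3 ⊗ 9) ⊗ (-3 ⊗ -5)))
(((0 ⊕ -4) ⊕ (7 ⊗ 2)) ⊗ ((-3 ⊗ 9) ⊗ (-3 ⊗ -5))) = -6

Expand innermost to outermost. Recall ⊕ takes the minimum of its arguments and ⊗ takes their sum. Working out the expression (((0 ⊕ -4) ⊕ (7 ⊗ 2)) ⊗ ((-3 ⊗ 9) ⊗ (-3 ⊗ -5))) gives -6.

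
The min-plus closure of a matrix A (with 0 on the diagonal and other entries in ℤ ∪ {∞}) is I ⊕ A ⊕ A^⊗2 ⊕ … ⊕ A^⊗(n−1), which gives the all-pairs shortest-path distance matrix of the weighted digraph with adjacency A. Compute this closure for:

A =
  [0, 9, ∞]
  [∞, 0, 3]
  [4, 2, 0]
Closure =
  [0, 9, 12]
  [7, 0, 3]
  [4, 2, 0]

This is the Floyd-Warshall all-pairs shortest-path computation. For each intermediate vertex k = 0, 1, …, 2, update dist[i][j] ← min(dist[i][j], dist[i][k] + dist[k][j]). The final matrix gives, for each (i, j), the minimum total weight of any directed path from i to j (possibly empty when i = j).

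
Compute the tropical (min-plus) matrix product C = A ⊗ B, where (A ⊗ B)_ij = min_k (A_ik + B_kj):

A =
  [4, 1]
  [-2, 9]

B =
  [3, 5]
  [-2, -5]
A ⊗ B =
  [-1, -4]
  [1, 3]

Apply the min-plus product entry-by-entry:
  C[0][0] = min over k of (A[0][0] + B[0][0] = 4 + 3 = 7, A[0][1] + B[1][0] = 1 + -2 = -1) = -1 (attained at k = 1)
  C[0][1] = min over k of (A[0][0] + B[0][1] = 4 + 5 = 9, A[0][1] + B[1][1] = 1 + -5 = -4) = -4 (attained at k = 1)
  C[1][0] = min over k of (A[1][0] + B[0][0] = -2 + 3 = 1, A[1][1] + B[1][0] = 9 + -2 = 7) = 1 (attained at k = 0)
  C[1][1] = min over k of (A[1][0] + B[0][1] = -2 + 5 = 3, A[1][1] + B[1][1] = 9 + -5 = 4) = 3 (attained at k = 0)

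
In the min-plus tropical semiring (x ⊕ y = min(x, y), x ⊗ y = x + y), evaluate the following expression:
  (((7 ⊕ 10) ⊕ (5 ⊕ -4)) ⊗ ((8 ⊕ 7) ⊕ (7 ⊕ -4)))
(((7 ⊕ 10) ⊕ (5 ⊕ -4)) ⊗ ((8 ⊕ 7) ⊕ (7 ⊕ -4))) = -8

Expand innermost to outermost. Recall ⊕ takes the minimum of its arguments and ⊗ takes their sum. Working out the expression (((7 ⊕ 10) ⊕ (5 ⊕ -4)) ⊗ ((8 ⊕ 7) ⊕ (7 ⊕ -4))) gives -8.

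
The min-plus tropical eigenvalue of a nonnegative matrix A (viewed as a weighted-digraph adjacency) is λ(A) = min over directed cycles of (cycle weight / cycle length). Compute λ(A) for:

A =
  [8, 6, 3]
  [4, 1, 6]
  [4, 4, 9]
λ(A) = 1

Enumerate directed cycles and compute their means (weight / length). Sample:
  cycle 0 → 0: weight = 8, length = 1, mean = 8/1 ≈ 8.000
  cycle 1 → 1: weight = 1, length = 1, mean = 1/1 ≈ 1.000
  cycle 2 → 2: weight = 9, length = 1, mean = 9/1 ≈ 9.000
  cycle 0 → 1 → 0: weight = 10, length = 2, mean = 10/2 ≈ 5.000
  cycle 0 → 2 → 0: weight = 7, length = 2, mean = 7/2 ≈ 3.500
  cycle 1 → 0 → 1: weight = 10, length = 2, mean = 10/2 ≈ 5.000
Minimum mean = 1.000, attained e.g. along the cycle 1 → 1 with weight 1 and length 1. So λ(A) = 1/1 = 1.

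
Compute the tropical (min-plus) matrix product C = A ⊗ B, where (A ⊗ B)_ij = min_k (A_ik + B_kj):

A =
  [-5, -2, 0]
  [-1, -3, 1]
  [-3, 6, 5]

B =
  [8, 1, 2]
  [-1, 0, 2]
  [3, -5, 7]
A ⊗ B =
  [-3, -5, -3]
  [-4, -4, -1]
  [5, -2, -1]

Apply the min-plus product entry-by-entry:
  C[0][0] = min over k of (A[0][0] + B[0][0] = -5 + 8 = 3, A[0][1] + B[1][0] = -2 + -1 = -3, A[0][2] + B[2][0] = 0 + 3 = 3) = -3 (attained at k = 1)
  C[0][1] = min over k of (A[0][0] + B[0][1] = -5 + 1 = -4, A[0][1] + B[1][1] = -2 + 0 = -2, A[0][2] + B[2][1] = 0 + -5 = -5) = -5 (attained at k = 2)
  C[0][2] = min over k of (A[0][0] + B[0][2] = -5 + 2 = -3, A[0][1] + B[1][2] = -2 + 2 = 0, A[0][2] + B[2][2] = 0 + 7 = 7) = -3 (attained at k = 0)
  C[1][0] = min over k of (A[1][0] + B[0][0] = -1 + 8 = 7, A[1][1] + B[1][0] = -3 + -1 = -4, A[1][2] + B[2][0] = 1 + 3 = 4) = -4 (attained at k = 1)
  C[1][1] = min over k of (A[1][0] + B[0][1] = -1 + 1 = 0, A[1][1] + B[1][1] = -3 + 0 = -3, A[1][2] + B[2][1] = 1 + -5 = -4) = -4 (attained at k = 2)
  C[1][2] = min over k of (A[1][0] + B[0][2] = -1 + 2 = 1, A[1][1] + B[1][2] = -3 + 2 = -1, A[1][2] + B[2][2] = 1 + 7 = 8) = -1 (attained at k = 1)
  C[2][0] = min over k of (A[2][0] + B[0][0] = -3 + 8 = 5, A[2][1] + B[1][0] = 6 + -1 = 5, A[2][2] + B[2][0] = 5 + 3 = 8) = 5 (attained at k = 0)
  C[2][1] = min over k of (A[2][0] + B[0][1] = -3 + 1 = -2, A[2][1] + B[1][1] = 6 + 0 = 6, A[2][2] + B[2][1] = 5 + -5 = 0) = -2 (attained at k = 0)
  C[2][2] = min over k of (A[2][0] + B[0][2] = -3 + 2 = -1, A[2][1] + B[1][2] = 6 + 2 = 8, A[2][2] + B[2][2] = 5 + 7 = 12) = -1 (attained at k = 0)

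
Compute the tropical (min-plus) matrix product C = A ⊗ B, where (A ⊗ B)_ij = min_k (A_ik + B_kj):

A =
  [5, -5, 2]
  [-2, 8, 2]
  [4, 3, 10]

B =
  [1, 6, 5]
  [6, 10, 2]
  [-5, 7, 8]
A ⊗ B =
  [-3, 5, -3]
  [-3, 4, 3]
  [5, 10, 5]

Apply the min-plus product entry-by-entry:
  C[0][0] = min over k of (A[0][0] + B[0][0] = 5 + 1 = 6, A[0][1] + B[1][0] = -5 + 6 = 1, A[0][2] + B[2][0] = 2 + -5 = -3) = -3 (attained at k = 2)
  C[0][1] = min over k of (A[0][0] + B[0][1] = 5 + 6 = 11, A[0][1] + B[1][1] = -5 + 10 = 5, A[0][2] + B[2][1] = 2 + 7 = 9) = 5 (attained at k = 1)
  C[0][2] = min over k of (A[0][0] + B[0][2] = 5 + 5 = 10, A[0][1] + B[1][2] = -5 + 2 = -3, A[0][2] + B[2][2] = 2 + 8 = 10) = -3 (attained at k = 1)
  C[1][0] = min over k of (A[1][0] + B[0][0] = -2 + 1 = -1, A[1][1] + B[1][0] = 8 + 6 = 14, A[1][2] + B[2][0] = 2 + -5 = -3) = -3 (attained at k = 2)
  C[1][1] = min over k of (A[1][0] + B[0][1] = -2 + 6 = 4, A[1][1] + B[1][1] = 8 + 10 = 18, A[1][2] + B[2][1] = 2 + 7 = 9) = 4 (attained at k = 0)
  C[1][2] = min over k of (A[1][0] + B[0][2] = -2 + 5 = 3, A[1][1] + B[1][2] = 8 + 2 = 10, A[1][2] + B[2][2] = 2 + 8 = 10) = 3 (attained at k = 0)
  C[2][0] = min over k of (A[2][0] + B[0][0] = 4 + 1 = 5, A[2][1] + B[1][0] = 3 + 6 = 9, A[2][2] + B[2][0] = 10 + -5 = 5) = 5 (attained at k = 0)
  C[2][1] = min over k of (A[2][0] + B[0][1] = 4 + 6 = 10, A[2][1] + B[1][1] = 3 + 10 = 13, A[2][2] + B[2][1] = 10 + 7 = 17) = 10 (attained at k = 0)
  C[2][2] = min over k of (A[2][0] + B[0][2] = 4 + 5 = 9, A[2][1] + B[1][2] = 3 + 2 = 5, A[2][2] + B[2][2] = 10 + 8 = 18) = 5 (attained at k = 1)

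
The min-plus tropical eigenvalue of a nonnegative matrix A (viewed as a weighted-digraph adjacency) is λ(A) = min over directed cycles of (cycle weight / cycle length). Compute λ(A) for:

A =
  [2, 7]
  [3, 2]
λ(A) = 2

Enumerate directed cycles and compute their means (weight / length). Sample:
  cycle 0 → 0: weight = 2, length = 1, mean = 2/1 ≈ 2.000
  cycle 1 → 1: weight = 2, length = 1, mean = 2/1 ≈ 2.000
  cycle 0 → 1 → 0: weight = 10, length = 2, mean = 10/2 ≈ 5.000
  cycle 1 → 0 → 1: weight = 10, length = 2, mean = 10/2 ≈ 5.000
Minimum mean = 2.000, attained e.g. along the cycle 0 → 0 with weight 2 and length 1. So λ(A) = 2/1 = 2.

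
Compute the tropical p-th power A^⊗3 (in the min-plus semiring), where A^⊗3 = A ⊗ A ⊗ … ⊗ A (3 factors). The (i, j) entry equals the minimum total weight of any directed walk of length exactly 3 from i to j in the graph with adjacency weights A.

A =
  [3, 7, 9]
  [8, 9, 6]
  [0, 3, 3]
A^⊗3 =
  [9, 13, 15]
  [9, 12, 12]
  [6, 9, 9]

Each entry (A^⊗3)_ij equals the minimum over all length-3 walks i = v_0 → v_1 → … → v_3 = j of Σ_t A[v_t][v_{t+1}]. For example, for (i, j) = (0, 2) we minimise over 9 possible intermediate vertex sequences; the minimum is 15, attained along the walk 0 → 0 → 0 → 2.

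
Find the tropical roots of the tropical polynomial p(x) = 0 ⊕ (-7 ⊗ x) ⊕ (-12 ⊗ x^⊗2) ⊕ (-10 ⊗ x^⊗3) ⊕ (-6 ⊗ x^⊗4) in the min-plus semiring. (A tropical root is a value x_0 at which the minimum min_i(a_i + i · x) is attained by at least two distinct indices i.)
Roots: {-4, -2, 5, 7}

Each tropical root is a break point of the lower envelope of the lines y = a_i + i · x (there are 5 lines, with slopes 0, 1, ..., 4). Only the lines that attain the minimum somewhere contribute to roots; other lines are dominated. Here the surviving (envelope) indices are i = 4, i = 3, i = 2, i = 1, i = 0.
Intersections between consecutive envelope lines give the roots: for adjacent envelope indices i < j the intersection is x = (a_i − a_j) / (j − i). Reading off the sorted break points: {-4, -2, 5, 7}.
Verification: at each break x_0, at least two indices attain the minimum of min_i(a_i + i · x_0).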